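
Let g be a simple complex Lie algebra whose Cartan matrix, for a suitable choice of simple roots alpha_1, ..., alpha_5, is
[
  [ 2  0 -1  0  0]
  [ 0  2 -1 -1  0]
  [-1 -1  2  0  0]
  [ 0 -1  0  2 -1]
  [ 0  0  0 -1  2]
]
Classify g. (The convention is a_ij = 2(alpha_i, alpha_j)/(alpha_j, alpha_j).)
A_5

The matrix has rank 5 with 2's on the diagonal. Reading the off-diagonal entries as Dynkin edges (a single edge where a_ij = a_ji = -1; a double or triple edge where a_ij * a_ji = 2 or 3), the diagram is a chain of 5 nodes with single edges (A_5). One simple-root ordering that puts it in standard form is (alpha_5, alpha_4, alpha_2, alpha_3, alpha_1). So the algebra is type A_5, i.e. sl(6).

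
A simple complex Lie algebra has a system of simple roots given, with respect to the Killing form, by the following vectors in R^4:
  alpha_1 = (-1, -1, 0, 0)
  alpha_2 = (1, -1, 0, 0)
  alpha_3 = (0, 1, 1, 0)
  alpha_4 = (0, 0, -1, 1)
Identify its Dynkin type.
Compute the Cartan integers a_ij = 2(alpha_i, alpha_j)/(alpha_j, alpha_j); the resulting 4x4 Cartan matrix is
[[2, 0, -1, 0], [0, 2, -1, 0], [-1, -1, 2, -1], [0, 0, -1, 2]].
All simple roots have the same length, so the diagram is simply laced. The associated Dynkin diagram is a chain of 2 nodes with a fork of two nodes at one end (D_4), so the type is D_4 (the algebra so(8)).

type D_4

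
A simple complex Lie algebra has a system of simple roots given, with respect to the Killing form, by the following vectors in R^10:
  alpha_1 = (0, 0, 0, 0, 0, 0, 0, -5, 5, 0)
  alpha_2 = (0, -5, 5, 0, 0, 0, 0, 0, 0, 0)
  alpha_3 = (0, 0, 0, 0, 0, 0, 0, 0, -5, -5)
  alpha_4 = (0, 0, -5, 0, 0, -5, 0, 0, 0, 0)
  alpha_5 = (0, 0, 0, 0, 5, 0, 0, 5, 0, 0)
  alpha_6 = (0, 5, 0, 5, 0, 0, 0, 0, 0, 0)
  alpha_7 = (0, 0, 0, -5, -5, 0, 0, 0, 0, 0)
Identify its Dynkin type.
Compute the Cartan integers a_ij = 2(alpha_i, alpha_j)/(alpha_j, alpha_j); the resulting 7x7 Cartan matrix is
[[2, 0, -1, 0, -1, 0, 0], [0, 2, 0, -1, 0, -1, 0], [-1, 0, 2, 0, 0, 0, 0], [0, -1, 0, 2, 0, 0, 0], [-1, 0, 0, 0, 2, 0, -1], [0, -1, 0, 0, 0, 2, -1], [0, 0, 0, 0, -1, -1, 2]].
All simple roots have the same length, so the diagram is simply laced. The associated Dynkin diagram is a chain of 7 nodes with single edges (A_7), so the type is A_7 (the algebra sl(8)).

A7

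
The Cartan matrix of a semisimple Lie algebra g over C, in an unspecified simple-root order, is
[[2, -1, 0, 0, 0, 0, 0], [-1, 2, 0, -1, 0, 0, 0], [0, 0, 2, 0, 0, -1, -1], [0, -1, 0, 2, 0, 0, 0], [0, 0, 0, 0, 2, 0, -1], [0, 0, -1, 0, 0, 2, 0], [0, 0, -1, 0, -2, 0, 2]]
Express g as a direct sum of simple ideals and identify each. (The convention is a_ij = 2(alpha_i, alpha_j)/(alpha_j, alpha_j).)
type A_3 ⊕ type B_4

The diagram associated to this matrix has two connected components: the simple roots {alpha_1, alpha_2, alpha_4} form a chain of 3 nodes with single edges (A_3), and {alpha_3, alpha_5, alpha_6, alpha_7} form a chain of 4 nodes with a double edge at one end; the terminal node there is the unique short simple root (B_4). A semisimple Lie algebra decomposes uniquely as the direct sum of simple ideals, one per connected component of its Dynkin diagram, so g ≅ A_3 ⊕ B_4 (dimension 15 + 36 = 51).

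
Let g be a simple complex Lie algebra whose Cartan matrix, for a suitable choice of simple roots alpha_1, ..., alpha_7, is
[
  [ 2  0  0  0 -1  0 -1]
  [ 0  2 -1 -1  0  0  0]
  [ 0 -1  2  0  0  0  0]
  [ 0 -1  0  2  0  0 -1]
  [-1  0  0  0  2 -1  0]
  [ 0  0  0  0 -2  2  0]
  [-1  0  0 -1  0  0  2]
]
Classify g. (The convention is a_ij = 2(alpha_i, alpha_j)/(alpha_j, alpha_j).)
type C_7

The matrix has rank 7 with 2's on the diagonal. Reading the off-diagonal entries as Dynkin edges (a single edge where a_ij = a_ji = -1; a double or triple edge where a_ij * a_ji = 2 or 3), the diagram is a chain of 7 nodes with a double edge at one end; the terminal node there is the unique long simple root (C_7). One simple-root ordering that puts it in standard form is (alpha_3, alpha_2, alpha_4, alpha_7, alpha_1, alpha_5, alpha_6). So the algebra is type C_7, i.e. sp(14).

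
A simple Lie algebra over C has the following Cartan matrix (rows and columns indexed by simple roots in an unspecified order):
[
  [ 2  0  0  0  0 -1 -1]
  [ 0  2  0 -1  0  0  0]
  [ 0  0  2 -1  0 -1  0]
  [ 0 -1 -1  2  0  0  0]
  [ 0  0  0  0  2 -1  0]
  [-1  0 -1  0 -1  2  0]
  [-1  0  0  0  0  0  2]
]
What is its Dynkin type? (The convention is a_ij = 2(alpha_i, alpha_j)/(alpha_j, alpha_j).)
E_7

The matrix has rank 7 with 2's on the diagonal. Reading the off-diagonal entries as Dynkin edges (a single edge where a_ij = a_ji = -1; a double or triple edge where a_ij * a_ji = 2 or 3), the diagram is a chain of 6 nodes with one extra node attached to the third node from one end (E_7). One simple-root ordering that puts it in standard form is (alpha_7, alpha_5, alpha_1, alpha_6, alpha_3, alpha_4, alpha_2). So the algebra is type E_7.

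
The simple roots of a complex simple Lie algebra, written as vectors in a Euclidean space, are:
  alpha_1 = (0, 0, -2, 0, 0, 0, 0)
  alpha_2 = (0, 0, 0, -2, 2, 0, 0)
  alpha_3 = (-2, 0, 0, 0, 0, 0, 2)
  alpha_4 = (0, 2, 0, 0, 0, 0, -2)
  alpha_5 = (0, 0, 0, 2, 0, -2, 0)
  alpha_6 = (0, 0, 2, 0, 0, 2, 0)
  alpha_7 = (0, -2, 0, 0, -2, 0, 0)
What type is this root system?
Compute the Cartan integers a_ij = 2(alpha_i, alpha_j)/(alpha_j, alpha_j); the resulting 7x7 Cartan matrix is
[[2, 0, 0, 0, 0, -1, 0], [0, 2, 0, 0, -1, 0, -1], [0, 0, 2, -1, 0, 0, 0], [0, 0, -1, 2, 0, 0, -1], [0, -1, 0, 0, 2, -1, 0], [-2, 0, 0, 0, -1, 2, 0], [0, -1, 0, -1, 0, 0, 2]].
The roots have two lengths (squared-length ratio 2:1); the short ones are alpha_{1}. The associated Dynkin diagram is a chain of 7 nodes with a double edge at one end; the terminal node there is the unique short simple root (B_7), so the type is B_7 (the algebra so(15)).

B_7 (so(15))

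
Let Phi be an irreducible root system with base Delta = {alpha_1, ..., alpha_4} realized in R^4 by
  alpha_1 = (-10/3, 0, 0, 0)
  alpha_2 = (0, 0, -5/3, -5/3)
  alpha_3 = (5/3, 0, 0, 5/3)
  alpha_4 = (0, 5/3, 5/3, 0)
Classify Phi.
C4

Compute the Cartan integers a_ij = 2(alpha_i, alpha_j)/(alpha_j, alpha_j); the resulting 4x4 Cartan matrix is
[[2, 0, -2, 0], [0, 2, -1, -1], [-1, -1, 2, 0], [0, -1, 0, 2]].
The roots have two lengths (squared-length ratio 2:1); the short ones are alpha_{2,3,4}. The associated Dynkin diagram is a chain of 4 nodes with a double edge at one end; the terminal node there is the unique long simple root (C_4), so the type is C_4 (the algebra sp(8)).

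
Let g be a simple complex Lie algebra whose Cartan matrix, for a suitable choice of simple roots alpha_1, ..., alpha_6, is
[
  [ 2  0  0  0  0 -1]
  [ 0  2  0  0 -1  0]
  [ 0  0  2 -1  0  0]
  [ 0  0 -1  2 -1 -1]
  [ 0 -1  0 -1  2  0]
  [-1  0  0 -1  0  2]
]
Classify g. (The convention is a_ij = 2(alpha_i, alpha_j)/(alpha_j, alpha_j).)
E6

The matrix has rank 6 with 2's on the diagonal. Reading the off-diagonal entries as Dynkin edges (a single edge where a_ij = a_ji = -1; a double or triple edge where a_ij * a_ji = 2 or 3), the diagram is a chain of 5 nodes with one extra node attached to the third node from one end (E_6). One simple-root ordering that puts it in standard form is (alpha_2, alpha_3, alpha_5, alpha_4, alpha_6, alpha_1). So the algebra is type E_6.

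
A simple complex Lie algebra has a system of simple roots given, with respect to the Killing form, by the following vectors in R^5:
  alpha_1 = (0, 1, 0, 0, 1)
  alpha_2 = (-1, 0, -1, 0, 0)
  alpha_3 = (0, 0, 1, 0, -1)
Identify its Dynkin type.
A3

Compute the Cartan integers a_ij = 2(alpha_i, alpha_j)/(alpha_j, alpha_j); the resulting 3x3 Cartan matrix is
[[2, 0, -1], [0, 2, -1], [-1, -1, 2]].
All simple roots have the same length, so the diagram is simply laced. The associated Dynkin diagram is a chain of 3 nodes with single edges (A_3), so the type is A_3 (the algebra sl(4)).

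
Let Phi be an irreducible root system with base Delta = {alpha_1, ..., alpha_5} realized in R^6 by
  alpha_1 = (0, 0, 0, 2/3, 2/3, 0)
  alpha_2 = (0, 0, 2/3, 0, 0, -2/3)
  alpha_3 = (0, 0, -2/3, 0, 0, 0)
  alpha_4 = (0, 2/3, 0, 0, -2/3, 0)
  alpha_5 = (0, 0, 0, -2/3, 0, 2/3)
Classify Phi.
B5

Compute the Cartan integers a_ij = 2(alpha_i, alpha_j)/(alpha_j, alpha_j); the resulting 5x5 Cartan matrix is
[[2, 0, 0, -1, -1], [0, 2, -2, 0, -1], [0, -1, 2, 0, 0], [-1, 0, 0, 2, 0], [-1, -1, 0, 0, 2]].
The roots have two lengths (squared-length ratio 2:1); the short ones are alpha_{3}. The associated Dynkin diagram is a chain of 5 nodes with a double edge at one end; the terminal node there is the unique short simple root (B_5), so the type is B_5 (the algebra so(11)).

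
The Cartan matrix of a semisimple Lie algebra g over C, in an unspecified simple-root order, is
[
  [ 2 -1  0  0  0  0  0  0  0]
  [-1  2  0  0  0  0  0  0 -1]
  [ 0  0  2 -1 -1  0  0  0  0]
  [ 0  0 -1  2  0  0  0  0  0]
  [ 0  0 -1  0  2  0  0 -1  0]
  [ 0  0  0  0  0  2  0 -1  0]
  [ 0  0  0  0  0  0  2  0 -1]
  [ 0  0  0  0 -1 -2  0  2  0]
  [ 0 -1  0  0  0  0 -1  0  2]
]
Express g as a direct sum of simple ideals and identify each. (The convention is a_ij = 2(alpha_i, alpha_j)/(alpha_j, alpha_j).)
A4 + B5

The diagram associated to this matrix has two connected components: the simple roots {alpha_1, alpha_2, alpha_7, alpha_9} form a chain of 4 nodes with single edges (A_4), and {alpha_3, alpha_4, alpha_5, alpha_6, alpha_8} form a chain of 5 nodes with a double edge at one end; the terminal node there is the unique short simple root (B_5). A semisimple Lie algebra decomposes uniquely as the direct sum of simple ideals, one per connected component of its Dynkin diagram, so g ≅ A_4 ⊕ B_5 (dimension 24 + 55 = 79).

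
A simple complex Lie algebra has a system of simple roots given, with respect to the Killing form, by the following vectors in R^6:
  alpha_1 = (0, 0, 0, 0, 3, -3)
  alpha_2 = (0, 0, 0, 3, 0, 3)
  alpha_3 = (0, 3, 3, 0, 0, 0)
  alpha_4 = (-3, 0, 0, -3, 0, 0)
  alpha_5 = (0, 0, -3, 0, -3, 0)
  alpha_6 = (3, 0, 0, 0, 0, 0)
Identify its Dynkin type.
Compute the Cartan integers a_ij = 2(alpha_i, alpha_j)/(alpha_j, alpha_j); the resulting 6x6 Cartan matrix is
[[2, -1, 0, 0, -1, 0], [-1, 2, 0, -1, 0, 0], [0, 0, 2, 0, -1, 0], [0, -1, 0, 2, 0, -2], [-1, 0, -1, 0, 2, 0], [0, 0, 0, -1, 0, 2]].
The roots have two lengths (squared-length ratio 2:1); the short ones are alpha_{6}. The associated Dynkin diagram is a chain of 6 nodes with a double edge at one end; the terminal node there is the unique short simple root (B_6), so the type is B_6 (the algebra so(13)).

type B_6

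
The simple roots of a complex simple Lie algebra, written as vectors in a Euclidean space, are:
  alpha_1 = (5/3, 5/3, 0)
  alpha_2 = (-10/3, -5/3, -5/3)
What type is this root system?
type G_2

Compute the Cartan integers a_ij = 2(alpha_i, alpha_j)/(alpha_j, alpha_j); the resulting 2x2 Cartan matrix is
[[2, -1], [-3, 2]].
The roots have two lengths (squared-length ratio 3:1); the short ones are alpha_{1}. The associated Dynkin diagram is two nodes joined by a triple edge (G_2), so the type is G_2.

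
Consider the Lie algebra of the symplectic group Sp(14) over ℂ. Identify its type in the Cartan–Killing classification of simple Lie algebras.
type C_7

This is sp(14), which has dimension 14(14+1)/2 = 105 and rank 14/2 = 7. In the classification of classical Lie algebras, the symplectic algebra sp(2n) has type C_n; here n = 7, so the Dynkin diagram is a chain of 7 nodes with a double edge at one end; the terminal node there is the unique long simple root (C_7). Hence the type is C_7.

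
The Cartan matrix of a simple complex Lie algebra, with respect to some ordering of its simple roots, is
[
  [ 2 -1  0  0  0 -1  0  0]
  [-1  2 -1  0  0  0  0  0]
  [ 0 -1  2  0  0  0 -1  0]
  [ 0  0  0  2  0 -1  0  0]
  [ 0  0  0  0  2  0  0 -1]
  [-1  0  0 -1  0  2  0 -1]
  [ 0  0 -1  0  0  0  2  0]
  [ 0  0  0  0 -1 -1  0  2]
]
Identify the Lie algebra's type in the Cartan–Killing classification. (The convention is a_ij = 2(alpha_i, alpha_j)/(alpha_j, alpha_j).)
The matrix has rank 8 with 2's on the diagonal. Reading the off-diagonal entries as Dynkin edges (a single edge where a_ij = a_ji = -1; a double or triple edge where a_ij * a_ji = 2 or 3), the diagram is a chain of 7 nodes with one extra node attached to the third node from one end (E_8). One simple-root ordering that puts it in standard form is (alpha_5, alpha_4, alpha_8, alpha_6, alpha_1, alpha_2, alpha_3, alpha_7). So the algebra is type E_8.

E_8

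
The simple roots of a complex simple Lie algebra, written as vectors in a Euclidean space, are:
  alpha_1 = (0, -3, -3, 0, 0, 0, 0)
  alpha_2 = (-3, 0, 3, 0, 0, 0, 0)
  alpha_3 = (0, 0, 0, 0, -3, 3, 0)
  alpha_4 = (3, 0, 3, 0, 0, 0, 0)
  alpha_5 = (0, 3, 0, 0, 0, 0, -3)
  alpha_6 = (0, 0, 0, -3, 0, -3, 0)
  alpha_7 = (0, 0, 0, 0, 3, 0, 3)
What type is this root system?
D_7 (so(14))

Compute the Cartan integers a_ij = 2(alpha_i, alpha_j)/(alpha_j, alpha_j); the resulting 7x7 Cartan matrix is
[[2, -1, 0, -1, -1, 0, 0], [-1, 2, 0, 0, 0, 0, 0], [0, 0, 2, 0, 0, -1, -1], [-1, 0, 0, 2, 0, 0, 0], [-1, 0, 0, 0, 2, 0, -1], [0, 0, -1, 0, 0, 2, 0], [0, 0, -1, 0, -1, 0, 2]].
All simple roots have the same length, so the diagram is simply laced. The associated Dynkin diagram is a chain of 5 nodes with a fork of two nodes at one end (D_7), so the type is D_7 (the algebra so(14)).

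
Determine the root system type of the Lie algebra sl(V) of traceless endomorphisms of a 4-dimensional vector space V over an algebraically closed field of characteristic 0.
This is sl(4), which has dimension 4^2 - 1 = 15 and rank 4 - 1 = 3 (a Cartan subalgebra is the diagonal traceless matrices). In the classification of classical Lie algebras, the special linear algebra sl(n+1) has type A_n; here n = 3, so the Dynkin diagram is a chain of 3 nodes with single edges (A_3). Hence the type is A_3.

type A_3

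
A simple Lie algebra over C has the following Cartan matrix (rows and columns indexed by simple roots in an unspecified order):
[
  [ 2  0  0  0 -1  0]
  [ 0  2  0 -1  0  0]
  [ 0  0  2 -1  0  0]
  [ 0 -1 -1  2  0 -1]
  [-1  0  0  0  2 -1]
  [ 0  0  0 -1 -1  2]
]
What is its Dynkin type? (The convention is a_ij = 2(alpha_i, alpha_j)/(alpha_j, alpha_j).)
D6

The matrix has rank 6 with 2's on the diagonal. Reading the off-diagonal entries as Dynkin edges (a single edge where a_ij = a_ji = -1; a double or triple edge where a_ij * a_ji = 2 or 3), the diagram is a chain of 4 nodes with a fork of two nodes at one end (D_6). One simple-root ordering that puts it in standard form is (alpha_1, alpha_5, alpha_6, alpha_4, alpha_3, alpha_2). So the algebra is type D_6, i.e. so(12).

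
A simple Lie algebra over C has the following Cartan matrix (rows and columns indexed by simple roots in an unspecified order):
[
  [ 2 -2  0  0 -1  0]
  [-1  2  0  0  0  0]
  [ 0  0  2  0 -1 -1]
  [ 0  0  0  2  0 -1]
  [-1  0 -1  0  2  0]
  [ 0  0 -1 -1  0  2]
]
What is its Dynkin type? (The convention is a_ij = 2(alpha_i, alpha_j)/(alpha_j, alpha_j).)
The matrix has rank 6 with 2's on the diagonal. Reading the off-diagonal entries as Dynkin edges (a single edge where a_ij = a_ji = -1; a double or triple edge where a_ij * a_ji = 2 or 3), the diagram is a chain of 6 nodes with a double edge at one end; the terminal node there is the unique short simple root (B_6). One simple-root ordering that puts it in standard form is (alpha_4, alpha_6, alpha_3, alpha_5, alpha_1, alpha_2). So the algebra is type B_6, i.e. so(13).

B6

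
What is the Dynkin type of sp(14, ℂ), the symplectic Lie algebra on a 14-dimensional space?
C_7 (sp(14))

This is sp(14), which has dimension 14(14+1)/2 = 105 and rank 14/2 = 7. In the classification of classical Lie algebras, the symplectic algebra sp(2n) has type C_n; here n = 7, so the Dynkin diagram is a chain of 7 nodes with a double edge at one end; the terminal node there is the unique long simple root (C_7). Hence the type is C_7.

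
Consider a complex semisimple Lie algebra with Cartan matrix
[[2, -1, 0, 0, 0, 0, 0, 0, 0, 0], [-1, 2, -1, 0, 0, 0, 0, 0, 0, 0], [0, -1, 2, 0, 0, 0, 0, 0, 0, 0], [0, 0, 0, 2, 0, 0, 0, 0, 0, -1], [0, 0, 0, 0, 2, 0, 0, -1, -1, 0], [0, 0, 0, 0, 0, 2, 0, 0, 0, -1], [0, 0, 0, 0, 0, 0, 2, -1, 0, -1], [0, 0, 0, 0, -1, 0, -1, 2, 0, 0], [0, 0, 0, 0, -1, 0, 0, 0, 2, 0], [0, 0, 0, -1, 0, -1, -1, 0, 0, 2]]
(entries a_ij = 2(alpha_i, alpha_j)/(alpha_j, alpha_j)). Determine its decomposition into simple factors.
A3 ⊕ D7

The diagram associated to this matrix has two connected components: the simple roots {alpha_1, alpha_2, alpha_3} form a chain of 3 nodes with single edges (A_3), and {alpha_4, alpha_5, alpha_6, alpha_7, alpha_8, alpha_9, alpha_10} form a chain of 5 nodes with a fork of two nodes at one end (D_7). A semisimple Lie algebra decomposes uniquely as the direct sum of simple ideals, one per connected component of its Dynkin diagram, so g ≅ A_3 ⊕ D_7 (dimension 15 + 91 = 106).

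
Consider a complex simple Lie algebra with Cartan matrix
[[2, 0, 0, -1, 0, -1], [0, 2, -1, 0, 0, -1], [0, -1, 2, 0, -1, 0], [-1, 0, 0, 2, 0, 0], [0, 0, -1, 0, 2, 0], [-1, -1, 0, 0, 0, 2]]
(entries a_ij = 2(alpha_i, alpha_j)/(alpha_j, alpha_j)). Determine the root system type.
A_6 (sl(7))

The matrix has rank 6 with 2's on the diagonal. Reading the off-diagonal entries as Dynkin edges (a single edge where a_ij = a_ji = -1; a double or triple edge where a_ij * a_ji = 2 or 3), the diagram is a chain of 6 nodes with single edges (A_6). One simple-root ordering that puts it in standard form is (alpha_5, alpha_3, alpha_2, alpha_6, alpha_1, alpha_4). So the algebra is type A_6, i.e. sl(7).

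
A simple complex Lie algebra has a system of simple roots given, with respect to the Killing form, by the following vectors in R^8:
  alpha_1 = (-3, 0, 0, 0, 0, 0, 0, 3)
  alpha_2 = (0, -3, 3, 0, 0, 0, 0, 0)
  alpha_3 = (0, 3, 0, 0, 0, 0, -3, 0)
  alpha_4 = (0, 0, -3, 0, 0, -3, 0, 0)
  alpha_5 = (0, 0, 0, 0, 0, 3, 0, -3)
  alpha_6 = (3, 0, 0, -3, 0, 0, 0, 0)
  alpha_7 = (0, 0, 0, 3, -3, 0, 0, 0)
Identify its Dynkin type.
A7

Compute the Cartan integers a_ij = 2(alpha_i, alpha_j)/(alpha_j, alpha_j); the resulting 7x7 Cartan matrix is
[[2, 0, 0, 0, -1, -1, 0], [0, 2, -1, -1, 0, 0, 0], [0, -1, 2, 0, 0, 0, 0], [0, -1, 0, 2, -1, 0, 0], [-1, 0, 0, -1, 2, 0, 0], [-1, 0, 0, 0, 0, 2, -1], [0, 0, 0, 0, 0, -1, 2]].
All simple roots have the same length, so the diagram is simply laced. The associated Dynkin diagram is a chain of 7 nodes with single edges (A_7), so the type is A_7 (the algebra sl(8)).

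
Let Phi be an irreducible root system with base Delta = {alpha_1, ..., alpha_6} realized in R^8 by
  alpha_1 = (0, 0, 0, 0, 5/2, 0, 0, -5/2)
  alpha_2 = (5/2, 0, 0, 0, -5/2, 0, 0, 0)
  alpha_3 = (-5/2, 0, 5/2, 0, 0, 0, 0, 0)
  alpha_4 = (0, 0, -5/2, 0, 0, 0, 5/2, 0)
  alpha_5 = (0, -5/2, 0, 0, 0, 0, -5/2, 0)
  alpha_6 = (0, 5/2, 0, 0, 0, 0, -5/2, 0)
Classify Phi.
D6

Compute the Cartan integers a_ij = 2(alpha_i, alpha_j)/(alpha_j, alpha_j); the resulting 6x6 Cartan matrix is
[[2, -1, 0, 0, 0, 0], [-1, 2, -1, 0, 0, 0], [0, -1, 2, -1, 0, 0], [0, 0, -1, 2, -1, -1], [0, 0, 0, -1, 2, 0], [0, 0, 0, -1, 0, 2]].
All simple roots have the same length, so the diagram is simply laced. The associated Dynkin diagram is a chain of 4 nodes with a fork of two nodes at one end (D_6), so the type is D_6 (the algebra so(12)).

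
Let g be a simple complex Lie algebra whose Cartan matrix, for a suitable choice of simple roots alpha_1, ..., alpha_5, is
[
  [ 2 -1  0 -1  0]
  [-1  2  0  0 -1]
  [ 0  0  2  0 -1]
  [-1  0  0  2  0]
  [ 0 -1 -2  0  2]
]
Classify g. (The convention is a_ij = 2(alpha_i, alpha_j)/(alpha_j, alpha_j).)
The matrix has rank 5 with 2's on the diagonal. Reading the off-diagonal entries as Dynkin edges (a single edge where a_ij = a_ji = -1; a double or triple edge where a_ij * a_ji = 2 or 3), the diagram is a chain of 5 nodes with a double edge at one end; the terminal node there is the unique short simple root (B_5). One simple-root ordering that puts it in standard form is (alpha_4, alpha_1, alpha_2, alpha_5, alpha_3). So the algebra is type B_5, i.e. so(11).

B5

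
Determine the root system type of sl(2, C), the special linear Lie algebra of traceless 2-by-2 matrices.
This is sl(2), which has dimension 2^2 - 1 = 3 and rank 2 - 1 = 1 (a Cartan subalgebra is the diagonal traceless matrices). In the classification of classical Lie algebras, the special linear algebra sl(n+1) has type A_n; here n = 1, so the Dynkin diagram is a chain of 1 nodes with single edges (A_1). Hence the type is A_1.

A1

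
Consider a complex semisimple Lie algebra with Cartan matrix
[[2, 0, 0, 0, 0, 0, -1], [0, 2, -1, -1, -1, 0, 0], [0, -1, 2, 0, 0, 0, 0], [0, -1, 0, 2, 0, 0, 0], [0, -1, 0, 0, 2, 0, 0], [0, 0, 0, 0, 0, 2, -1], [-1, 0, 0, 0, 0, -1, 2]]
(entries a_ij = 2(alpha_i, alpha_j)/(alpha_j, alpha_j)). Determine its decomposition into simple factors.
The diagram associated to this matrix has two connected components: the simple roots {alpha_1, alpha_6, alpha_7} form a chain of 3 nodes with single edges (A_3), and {alpha_2, alpha_3, alpha_4, alpha_5} form a chain of 2 nodes with a fork of two nodes at one end (D_4). A semisimple Lie algebra decomposes uniquely as the direct sum of simple ideals, one per connected component of its Dynkin diagram, so g ≅ A_3 ⊕ D_4 (dimension 15 + 28 = 43).

A_3 (sl(4)) + D_4 (so(8))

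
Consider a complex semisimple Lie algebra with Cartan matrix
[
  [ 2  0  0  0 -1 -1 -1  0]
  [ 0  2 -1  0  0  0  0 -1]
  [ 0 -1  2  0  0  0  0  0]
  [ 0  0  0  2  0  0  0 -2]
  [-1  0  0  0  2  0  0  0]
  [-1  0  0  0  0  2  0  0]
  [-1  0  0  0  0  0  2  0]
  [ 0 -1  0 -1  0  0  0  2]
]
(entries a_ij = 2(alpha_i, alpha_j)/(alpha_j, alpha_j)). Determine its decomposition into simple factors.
C4 ⊕ D4

The diagram associated to this matrix has two connected components: the simple roots {alpha_2, alpha_3, alpha_4, alpha_8} form a chain of 4 nodes with a double edge at one end; the terminal node there is the unique long simple root (C_4), and {alpha_1, alpha_5, alpha_6, alpha_7} form a chain of 2 nodes with a fork of two nodes at one end (D_4). A semisimple Lie algebra decomposes uniquely as the direct sum of simple ideals, one per connected component of its Dynkin diagram, so g ≅ C_4 ⊕ D_4 (dimension 36 + 28 = 64).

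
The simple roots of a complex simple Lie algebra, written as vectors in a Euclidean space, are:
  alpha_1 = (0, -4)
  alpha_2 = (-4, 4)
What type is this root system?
Compute the Cartan integers a_ij = 2(alpha_i, alpha_j)/(alpha_j, alpha_j); the resulting 2x2 Cartan matrix is
[[2, -1], [-2, 2]].
The roots have two lengths (squared-length ratio 2:1); the short ones are alpha_{1}. The associated Dynkin diagram is a chain of 2 nodes with a double edge at one end; the terminal node there is the unique short simple root (B_2), so the type is B_2 (the algebra so(5)).

type B_2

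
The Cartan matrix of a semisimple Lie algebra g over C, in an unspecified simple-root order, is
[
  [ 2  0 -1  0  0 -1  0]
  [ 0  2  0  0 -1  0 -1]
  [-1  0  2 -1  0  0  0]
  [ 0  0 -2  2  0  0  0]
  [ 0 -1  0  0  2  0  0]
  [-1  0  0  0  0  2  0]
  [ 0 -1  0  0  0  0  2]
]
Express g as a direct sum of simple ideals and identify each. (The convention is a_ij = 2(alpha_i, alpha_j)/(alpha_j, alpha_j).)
The diagram associated to this matrix has two connected components: the simple roots {alpha_2, alpha_5, alpha_7} form a chain of 3 nodes with single edges (A_3), and {alpha_1, alpha_3, alpha_4, alpha_6} form a chain of 4 nodes with a double edge at one end; the terminal node there is the unique long simple root (C_4). A semisimple Lie algebra decomposes uniquely as the direct sum of simple ideals, one per connected component of its Dynkin diagram, so g ≅ A_3 ⊕ C_4 (dimension 15 + 36 = 51).

type A_3 + type C_4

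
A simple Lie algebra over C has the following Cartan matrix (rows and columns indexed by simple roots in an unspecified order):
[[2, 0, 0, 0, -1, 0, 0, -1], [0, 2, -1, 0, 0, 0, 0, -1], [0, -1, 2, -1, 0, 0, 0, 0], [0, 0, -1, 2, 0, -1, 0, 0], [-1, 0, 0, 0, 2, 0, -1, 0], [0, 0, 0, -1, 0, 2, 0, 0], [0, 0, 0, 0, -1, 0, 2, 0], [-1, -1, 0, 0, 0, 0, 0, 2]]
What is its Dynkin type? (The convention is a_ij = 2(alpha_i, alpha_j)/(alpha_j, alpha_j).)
The matrix has rank 8 with 2's on the diagonal. Reading the off-diagonal entries as Dynkin edges (a single edge where a_ij = a_ji = -1; a double or triple edge where a_ij * a_ji = 2 or 3), the diagram is a chain of 8 nodes with single edges (A_8). One simple-root ordering that puts it in standard form is (alpha_6, alpha_4, alpha_3, alpha_2, alpha_8, alpha_1, alpha_5, alpha_7). So the algebra is type A_8, i.e. sl(9).

A8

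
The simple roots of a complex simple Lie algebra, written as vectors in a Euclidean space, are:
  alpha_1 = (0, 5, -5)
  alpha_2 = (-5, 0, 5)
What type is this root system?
Compute the Cartan integers a_ij = 2(alpha_i, alpha_j)/(alpha_j, alpha_j); the resulting 2x2 Cartan matrix is
[[2, -1], [-1, 2]].
All simple roots have the same length, so the diagram is simply laced. The associated Dynkin diagram is a chain of 2 nodes with single edges (A_2), so the type is A_2 (the algebra sl(3)).

A_2 (sl(3))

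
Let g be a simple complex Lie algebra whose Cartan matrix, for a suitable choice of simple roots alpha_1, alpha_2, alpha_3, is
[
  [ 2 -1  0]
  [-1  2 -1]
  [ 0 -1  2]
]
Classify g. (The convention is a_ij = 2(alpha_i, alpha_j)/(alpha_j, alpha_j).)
The matrix has rank 3 with 2's on the diagonal. Reading the off-diagonal entries as Dynkin edges (a single edge where a_ij = a_ji = -1; a double or triple edge where a_ij * a_ji = 2 or 3), the diagram is a chain of 3 nodes with single edges (A_3). One simple-root ordering that puts it in standard form is (alpha_3, alpha_2, alpha_1). So the algebra is type A_3, i.e. sl(4).

type A_3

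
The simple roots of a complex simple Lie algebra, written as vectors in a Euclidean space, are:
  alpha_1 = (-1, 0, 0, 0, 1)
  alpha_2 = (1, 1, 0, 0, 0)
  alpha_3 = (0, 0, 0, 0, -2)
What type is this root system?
Compute the Cartan integers a_ij = 2(alpha_i, alpha_j)/(alpha_j, alpha_j); the resulting 3x3 Cartan matrix is
[[2, -1, -1], [-1, 2, 0], [-2, 0, 2]].
The roots have two lengths (squared-length ratio 2:1); the short ones are alpha_{1,2}. The associated Dynkin diagram is a chain of 3 nodes with a double edge at one end; the terminal node there is the unique long simple root (C_3), so the type is C_3 (the algebra sp(6)).

C3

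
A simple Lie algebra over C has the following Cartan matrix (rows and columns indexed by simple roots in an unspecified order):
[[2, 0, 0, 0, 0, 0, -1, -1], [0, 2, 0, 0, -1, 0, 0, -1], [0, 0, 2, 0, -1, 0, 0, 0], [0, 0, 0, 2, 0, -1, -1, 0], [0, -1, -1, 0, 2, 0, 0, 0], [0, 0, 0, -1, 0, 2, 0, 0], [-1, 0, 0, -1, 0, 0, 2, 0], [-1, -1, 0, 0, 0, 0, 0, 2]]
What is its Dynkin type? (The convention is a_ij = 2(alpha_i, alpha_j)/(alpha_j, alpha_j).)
The matrix has rank 8 with 2's on the diagonal. Reading the off-diagonal entries as Dynkin edges (a single edge where a_ij = a_ji = -1; a double or triple edge where a_ij * a_ji = 2 or 3), the diagram is a chain of 8 nodes with single edges (A_8). One simple-root ordering that puts it in standard form is (alpha_3, alpha_5, alpha_2, alpha_8, alpha_1, alpha_7, alpha_4, alpha_6). So the algebra is type A_8, i.e. sl(9).

A_8 (sl(9))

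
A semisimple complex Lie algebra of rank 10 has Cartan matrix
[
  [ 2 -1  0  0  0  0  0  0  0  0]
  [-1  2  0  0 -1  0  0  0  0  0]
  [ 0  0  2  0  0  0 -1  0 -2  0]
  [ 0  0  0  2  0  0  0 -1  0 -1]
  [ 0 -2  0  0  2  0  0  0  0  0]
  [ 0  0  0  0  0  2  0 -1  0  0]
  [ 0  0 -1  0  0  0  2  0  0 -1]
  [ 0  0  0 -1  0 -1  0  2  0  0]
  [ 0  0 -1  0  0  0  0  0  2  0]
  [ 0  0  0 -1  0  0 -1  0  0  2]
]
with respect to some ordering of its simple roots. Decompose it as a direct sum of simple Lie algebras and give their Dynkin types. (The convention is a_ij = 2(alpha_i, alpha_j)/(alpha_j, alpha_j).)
B_7 (so(15)) + C_3 (sp(6))

The diagram associated to this matrix has two connected components: the simple roots {alpha_3, alpha_4, alpha_6, alpha_7, alpha_8, alpha_9, alpha_10} form a chain of 7 nodes with a double edge at one end; the terminal node there is the unique short simple root (B_7), and {alpha_1, alpha_2, alpha_5} form a chain of 3 nodes with a double edge at one end; the terminal node there is the unique long simple root (C_3). A semisimple Lie algebra decomposes uniquely as the direct sum of simple ideals, one per connected component of its Dynkin diagram, so g ≅ B_7 ⊕ C_3 (dimension 105 + 21 = 126).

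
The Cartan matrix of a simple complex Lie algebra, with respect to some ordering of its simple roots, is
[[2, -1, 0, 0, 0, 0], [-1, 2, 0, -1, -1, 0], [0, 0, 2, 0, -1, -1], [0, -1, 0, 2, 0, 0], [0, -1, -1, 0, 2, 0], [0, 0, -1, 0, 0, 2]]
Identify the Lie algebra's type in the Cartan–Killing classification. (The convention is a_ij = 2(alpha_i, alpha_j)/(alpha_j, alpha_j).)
The matrix has rank 6 with 2's on the diagonal. Reading the off-diagonal entries as Dynkin edges (a single edge where a_ij = a_ji = -1; a double or triple edge where a_ij * a_ji = 2 or 3), the diagram is a chain of 4 nodes with a fork of two nodes at one end (D_6). One simple-root ordering that puts it in standard form is (alpha_6, alpha_3, alpha_5, alpha_2, alpha_1, alpha_4). So the algebra is type D_6, i.e. so(12).

type D_6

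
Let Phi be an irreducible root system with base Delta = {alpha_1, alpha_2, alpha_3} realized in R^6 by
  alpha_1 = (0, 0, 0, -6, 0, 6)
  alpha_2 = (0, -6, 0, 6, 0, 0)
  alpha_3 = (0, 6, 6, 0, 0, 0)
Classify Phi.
A3

Compute the Cartan integers a_ij = 2(alpha_i, alpha_j)/(alpha_j, alpha_j); the resulting 3x3 Cartan matrix is
[[2, -1, 0], [-1, 2, -1], [0, -1, 2]].
All simple roots have the same length, so the diagram is simply laced. The associated Dynkin diagram is a chain of 3 nodes with single edges (A_3), so the type is A_3 (the algebra sl(4)).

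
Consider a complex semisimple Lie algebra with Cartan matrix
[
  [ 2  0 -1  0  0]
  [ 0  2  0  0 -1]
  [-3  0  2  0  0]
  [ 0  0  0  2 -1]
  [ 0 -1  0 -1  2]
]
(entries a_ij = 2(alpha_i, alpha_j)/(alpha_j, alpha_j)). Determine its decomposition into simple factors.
The diagram associated to this matrix has two connected components: the simple roots {alpha_2, alpha_4, alpha_5} form a chain of 3 nodes with single edges (A_3), and {alpha_1, alpha_3} form two nodes joined by a triple edge (G_2). A semisimple Lie algebra decomposes uniquely as the direct sum of simple ideals, one per connected component of its Dynkin diagram, so g ≅ A_3 ⊕ G_2 (dimension 15 + 14 = 29).

A_3 ⊕ G_2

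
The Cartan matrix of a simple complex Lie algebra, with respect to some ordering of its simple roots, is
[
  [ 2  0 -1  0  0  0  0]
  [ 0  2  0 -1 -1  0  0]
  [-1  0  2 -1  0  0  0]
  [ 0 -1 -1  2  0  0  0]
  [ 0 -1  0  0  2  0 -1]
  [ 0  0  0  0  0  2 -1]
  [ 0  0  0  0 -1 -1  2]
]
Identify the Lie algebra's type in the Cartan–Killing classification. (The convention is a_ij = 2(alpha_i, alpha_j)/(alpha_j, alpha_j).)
The matrix has rank 7 with 2's on the diagonal. Reading the off-diagonal entries as Dynkin edges (a single edge where a_ij = a_ji = -1; a double or triple edge where a_ij * a_ji = 2 or 3), the diagram is a chain of 7 nodes with single edges (A_7). One simple-root ordering that puts it in standard form is (alpha_6, alpha_7, alpha_5, alpha_2, alpha_4, alpha_3, alpha_1). So the algebra is type A_7, i.e. sl(8).

A_7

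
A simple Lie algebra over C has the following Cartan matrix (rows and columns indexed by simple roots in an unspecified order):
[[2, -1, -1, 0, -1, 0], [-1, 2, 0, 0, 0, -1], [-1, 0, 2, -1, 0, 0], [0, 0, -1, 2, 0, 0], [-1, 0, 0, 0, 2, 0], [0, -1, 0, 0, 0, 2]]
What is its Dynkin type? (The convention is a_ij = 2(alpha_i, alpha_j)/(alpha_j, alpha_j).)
E6

The matrix has rank 6 with 2's on the diagonal. Reading the off-diagonal entries as Dynkin edges (a single edge where a_ij = a_ji = -1; a double or triple edge where a_ij * a_ji = 2 or 3), the diagram is a chain of 5 nodes with one extra node attached to the third node from one end (E_6). One simple-root ordering that puts it in standard form is (alpha_6, alpha_5, alpha_2, alpha_1, alpha_3, alpha_4). So the algebra is type E_6.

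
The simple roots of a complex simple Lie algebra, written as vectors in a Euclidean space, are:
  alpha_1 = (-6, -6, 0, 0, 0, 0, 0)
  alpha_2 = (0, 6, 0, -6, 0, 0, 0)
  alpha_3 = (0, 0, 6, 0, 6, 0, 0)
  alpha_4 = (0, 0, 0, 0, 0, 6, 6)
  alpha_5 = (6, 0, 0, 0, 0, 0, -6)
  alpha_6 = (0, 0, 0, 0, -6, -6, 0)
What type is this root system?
type A_6

Compute the Cartan integers a_ij = 2(alpha_i, alpha_j)/(alpha_j, alpha_j); the resulting 6x6 Cartan matrix is
[[2, -1, 0, 0, -1, 0], [-1, 2, 0, 0, 0, 0], [0, 0, 2, 0, 0, -1], [0, 0, 0, 2, -1, -1], [-1, 0, 0, -1, 2, 0], [0, 0, -1, -1, 0, 2]].
All simple roots have the same length, so the diagram is simply laced. The associated Dynkin diagram is a chain of 6 nodes with single edges (A_6), so the type is A_6 (the algebra sl(7)).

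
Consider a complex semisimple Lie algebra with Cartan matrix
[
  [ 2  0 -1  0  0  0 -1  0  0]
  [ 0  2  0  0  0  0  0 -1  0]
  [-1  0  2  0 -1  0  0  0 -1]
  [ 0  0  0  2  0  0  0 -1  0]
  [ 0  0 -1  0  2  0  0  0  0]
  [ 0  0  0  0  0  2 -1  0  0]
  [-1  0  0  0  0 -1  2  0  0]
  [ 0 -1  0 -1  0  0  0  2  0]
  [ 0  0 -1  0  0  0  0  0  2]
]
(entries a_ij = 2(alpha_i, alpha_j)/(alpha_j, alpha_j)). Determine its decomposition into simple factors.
The diagram associated to this matrix has two connected components: the simple roots {alpha_2, alpha_4, alpha_8} form a chain of 3 nodes with single edges (A_3), and {alpha_1, alpha_3, alpha_5, alpha_6, alpha_7, alpha_9} form a chain of 4 nodes with a fork of two nodes at one end (D_6). A semisimple Lie algebra decomposes uniquely as the direct sum of simple ideals, one per connected component of its Dynkin diagram, so g ≅ A_3 ⊕ D_6 (dimension 15 + 66 = 81).

A_3 (sl(4)) + D_6 (so(12))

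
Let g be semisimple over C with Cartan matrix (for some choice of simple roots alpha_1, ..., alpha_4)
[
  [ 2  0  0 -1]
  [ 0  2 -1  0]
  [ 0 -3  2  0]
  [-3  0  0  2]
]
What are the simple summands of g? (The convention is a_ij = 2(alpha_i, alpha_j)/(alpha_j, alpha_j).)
type G_2 ⊕ type G_2

The diagram associated to this matrix has two connected components: the simple roots {alpha_1, alpha_4} form two nodes joined by a triple edge (G_2), and {alpha_2, alpha_3} form two nodes joined by a triple edge (G_2). A semisimple Lie algebra decomposes uniquely as the direct sum of simple ideals, one per connected component of its Dynkin diagram, so g ≅ G_2 ⊕ G_2 (dimension 14 + 14 = 28).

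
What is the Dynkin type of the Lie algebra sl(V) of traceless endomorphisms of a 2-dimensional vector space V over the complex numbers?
This is sl(2), which has dimension 2^2 - 1 = 3 and rank 2 - 1 = 1 (a Cartan subalgebra is the diagonal traceless matrices). In the classification of classical Lie algebras, the special linear algebra sl(n+1) has type A_n; here n = 1, so the Dynkin diagram is a chain of 1 nodes with single edges (A_1). Hence the type is A_1.

A1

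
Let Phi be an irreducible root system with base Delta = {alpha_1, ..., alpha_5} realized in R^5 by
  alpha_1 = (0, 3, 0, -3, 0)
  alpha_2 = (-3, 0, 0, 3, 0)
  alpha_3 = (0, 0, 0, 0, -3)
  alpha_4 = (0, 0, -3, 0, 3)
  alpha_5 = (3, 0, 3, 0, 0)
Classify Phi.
Compute the Cartan integers a_ij = 2(alpha_i, alpha_j)/(alpha_j, alpha_j); the resulting 5x5 Cartan matrix is
[[2, -1, 0, 0, 0], [-1, 2, 0, 0, -1], [0, 0, 2, -1, 0], [0, 0, -2, 2, -1], [0, -1, 0, -1, 2]].
The roots have two lengths (squared-length ratio 2:1); the short ones are alpha_{3}. The associated Dynkin diagram is a chain of 5 nodes with a double edge at one end; the terminal node there is the unique short simple root (B_5), so the type is B_5 (the algebra so(11)).

B_5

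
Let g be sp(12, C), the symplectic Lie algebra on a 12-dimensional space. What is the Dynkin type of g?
This is sp(12), which has dimension 12(12+1)/2 = 78 and rank 12/2 = 6. In the classification of classical Lie algebras, the symplectic algebra sp(2n) has type C_n; here n = 6, so the Dynkin diagram is a chain of 6 nodes with a double edge at one end; the terminal node there is the unique long simple root (C_6). Hence the type is C_6.

C_6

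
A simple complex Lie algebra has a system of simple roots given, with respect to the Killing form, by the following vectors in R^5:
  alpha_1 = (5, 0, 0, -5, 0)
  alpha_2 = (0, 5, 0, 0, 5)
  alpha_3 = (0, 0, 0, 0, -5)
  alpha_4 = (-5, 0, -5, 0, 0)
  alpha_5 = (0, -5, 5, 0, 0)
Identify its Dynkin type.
Compute the Cartan integers a_ij = 2(alpha_i, alpha_j)/(alpha_j, alpha_j); the resulting 5x5 Cartan matrix is
[[2, 0, 0, -1, 0], [0, 2, -2, 0, -1], [0, -1, 2, 0, 0], [-1, 0, 0, 2, -1], [0, -1, 0, -1, 2]].
The roots have two lengths (squared-length ratio 2:1); the short ones are alpha_{3}. The associated Dynkin diagram is a chain of 5 nodes with a double edge at one end; the terminal node there is the unique short simple root (B_5), so the type is B_5 (the algebra so(11)).

B_5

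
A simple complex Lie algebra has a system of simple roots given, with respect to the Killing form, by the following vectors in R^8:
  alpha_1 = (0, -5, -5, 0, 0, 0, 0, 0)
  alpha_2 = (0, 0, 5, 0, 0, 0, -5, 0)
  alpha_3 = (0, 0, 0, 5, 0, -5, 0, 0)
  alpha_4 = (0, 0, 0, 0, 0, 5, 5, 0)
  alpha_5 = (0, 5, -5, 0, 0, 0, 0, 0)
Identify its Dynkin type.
Compute the Cartan integers a_ij = 2(alpha_i, alpha_j)/(alpha_j, alpha_j); the resulting 5x5 Cartan matrix is
[[2, -1, 0, 0, 0], [-1, 2, 0, -1, -1], [0, 0, 2, -1, 0], [0, -1, -1, 2, 0], [0, -1, 0, 0, 2]].
All simple roots have the same length, so the diagram is simply laced. The associated Dynkin diagram is a chain of 3 nodes with a fork of two nodes at one end (D_5), so the type is D_5 (the algebra so(10)).

type D_5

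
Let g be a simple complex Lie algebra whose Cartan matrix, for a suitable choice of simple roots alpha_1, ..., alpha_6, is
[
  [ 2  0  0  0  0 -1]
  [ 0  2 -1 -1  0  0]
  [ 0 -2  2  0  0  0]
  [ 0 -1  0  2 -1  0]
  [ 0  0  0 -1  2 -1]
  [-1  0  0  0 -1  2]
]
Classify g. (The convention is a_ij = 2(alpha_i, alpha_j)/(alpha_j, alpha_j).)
C_6 (sp(12))

The matrix has rank 6 with 2's on the diagonal. Reading the off-diagonal entries as Dynkin edges (a single edge where a_ij = a_ji = -1; a double or triple edge where a_ij * a_ji = 2 or 3), the diagram is a chain of 6 nodes with a double edge at one end; the terminal node there is the unique long simple root (C_6). One simple-root ordering that puts it in standard form is (alpha_1, alpha_6, alpha_5, alpha_4, alpha_2, alpha_3). So the algebra is type C_6, i.e. sp(12).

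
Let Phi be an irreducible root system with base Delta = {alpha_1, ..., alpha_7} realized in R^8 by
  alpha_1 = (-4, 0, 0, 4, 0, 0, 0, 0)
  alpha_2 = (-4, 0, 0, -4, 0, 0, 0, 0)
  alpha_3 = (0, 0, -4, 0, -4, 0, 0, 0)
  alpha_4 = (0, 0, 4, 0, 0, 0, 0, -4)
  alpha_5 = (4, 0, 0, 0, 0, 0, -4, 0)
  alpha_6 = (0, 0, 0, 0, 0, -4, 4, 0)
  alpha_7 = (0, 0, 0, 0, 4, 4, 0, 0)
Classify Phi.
D7

Compute the Cartan integers a_ij = 2(alpha_i, alpha_j)/(alpha_j, alpha_j); the resulting 7x7 Cartan matrix is
[[2, 0, 0, 0, -1, 0, 0], [0, 2, 0, 0, -1, 0, 0], [0, 0, 2, -1, 0, 0, -1], [0, 0, -1, 2, 0, 0, 0], [-1, -1, 0, 0, 2, -1, 0], [0, 0, 0, 0, -1, 2, -1], [0, 0, -1, 0, 0, -1, 2]].
All simple roots have the same length, so the diagram is simply laced. The associated Dynkin diagram is a chain of 5 nodes with a fork of two nodes at one end (D_7), so the type is D_7 (the algebra so(14)).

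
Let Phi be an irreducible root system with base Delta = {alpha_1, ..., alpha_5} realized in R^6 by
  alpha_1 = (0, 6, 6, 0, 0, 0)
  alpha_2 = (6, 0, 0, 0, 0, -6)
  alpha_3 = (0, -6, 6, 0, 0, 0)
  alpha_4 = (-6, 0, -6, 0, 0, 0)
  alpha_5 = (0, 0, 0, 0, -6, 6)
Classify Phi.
Compute the Cartan integers a_ij = 2(alpha_i, alpha_j)/(alpha_j, alpha_j); the resulting 5x5 Cartan matrix is
[[2, 0, 0, -1, 0], [0, 2, 0, -1, -1], [0, 0, 2, -1, 0], [-1, -1, -1, 2, 0], [0, -1, 0, 0, 2]].
All simple roots have the same length, so the diagram is simply laced. The associated Dynkin diagram is a chain of 3 nodes with a fork of two nodes at one end (D_5), so the type is D_5 (the algebra so(10)).

type D_5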